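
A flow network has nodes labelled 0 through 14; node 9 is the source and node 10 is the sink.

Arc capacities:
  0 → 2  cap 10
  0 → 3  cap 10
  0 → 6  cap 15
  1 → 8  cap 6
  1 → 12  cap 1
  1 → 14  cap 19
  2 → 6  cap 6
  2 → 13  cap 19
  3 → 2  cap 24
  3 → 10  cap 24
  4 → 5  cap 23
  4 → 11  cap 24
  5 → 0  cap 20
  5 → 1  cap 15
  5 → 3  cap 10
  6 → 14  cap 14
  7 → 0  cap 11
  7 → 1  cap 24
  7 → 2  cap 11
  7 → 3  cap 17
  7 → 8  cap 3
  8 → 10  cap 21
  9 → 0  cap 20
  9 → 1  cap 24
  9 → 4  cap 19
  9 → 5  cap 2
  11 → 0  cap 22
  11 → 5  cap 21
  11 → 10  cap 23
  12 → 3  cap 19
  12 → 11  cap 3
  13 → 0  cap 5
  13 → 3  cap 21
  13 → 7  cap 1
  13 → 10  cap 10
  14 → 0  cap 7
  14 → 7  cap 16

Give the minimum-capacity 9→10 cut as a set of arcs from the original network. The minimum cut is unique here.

Min-cut arcs: {(1,8), (1,12), (3,10), (7,8), (9,4), (13,10)} (total capacity 63)

augment #1: 9→0→3→10 push 10
augment #2: 9→1→8→10 push 6
augment #3: 9→4→11→10 push 19
augment #4: 9→5→3→10 push 2
augment #5: 9→0→2→13→10 push 10
augment #6: 9→1→12→3→10 push 1
augment #7: 9→1→14→7→3→10 push 11
augment #8: 9→1→14→7→8→10 push 3
augment #9: 9→1→14→7→3→12→11→10 push 1
max flow = 63; residual-reachable set from 9 gives S-side
cut edges (S→T): {(1,8), (1,12), (3,10), (7,8), (9,4), (13,10)} total cap 63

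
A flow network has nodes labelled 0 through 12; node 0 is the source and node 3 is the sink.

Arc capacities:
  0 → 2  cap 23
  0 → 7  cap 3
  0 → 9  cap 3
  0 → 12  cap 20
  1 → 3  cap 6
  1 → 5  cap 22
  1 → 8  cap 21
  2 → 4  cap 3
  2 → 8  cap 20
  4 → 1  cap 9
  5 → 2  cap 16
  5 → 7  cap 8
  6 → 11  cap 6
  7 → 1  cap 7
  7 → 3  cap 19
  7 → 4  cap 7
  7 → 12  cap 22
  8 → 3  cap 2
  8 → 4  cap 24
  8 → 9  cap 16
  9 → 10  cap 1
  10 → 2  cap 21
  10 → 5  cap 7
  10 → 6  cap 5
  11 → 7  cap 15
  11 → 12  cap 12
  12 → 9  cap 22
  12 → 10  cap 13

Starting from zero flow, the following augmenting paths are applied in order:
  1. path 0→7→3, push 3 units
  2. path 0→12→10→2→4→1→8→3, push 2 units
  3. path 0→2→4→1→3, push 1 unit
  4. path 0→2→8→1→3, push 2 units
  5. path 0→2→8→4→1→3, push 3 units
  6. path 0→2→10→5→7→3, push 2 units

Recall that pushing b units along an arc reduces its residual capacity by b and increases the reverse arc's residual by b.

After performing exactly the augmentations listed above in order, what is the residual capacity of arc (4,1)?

after path 1 (0→7→3, push 3): res(4,1)=9
after path 2 (0→12→10→2→4→1→8→3, push 2): res(4,1)=7
after path 3 (0→2→4→1→3, push 1): res(4,1)=6
after path 4 (0→2→8→1→3, push 2): res(4,1)=6
after path 5 (0→2→8→4→1→3, push 3): res(4,1)=3
after path 6 (0→2→10→5→7→3, push 2): res(4,1)=3

Residual capacity of (4,1): 3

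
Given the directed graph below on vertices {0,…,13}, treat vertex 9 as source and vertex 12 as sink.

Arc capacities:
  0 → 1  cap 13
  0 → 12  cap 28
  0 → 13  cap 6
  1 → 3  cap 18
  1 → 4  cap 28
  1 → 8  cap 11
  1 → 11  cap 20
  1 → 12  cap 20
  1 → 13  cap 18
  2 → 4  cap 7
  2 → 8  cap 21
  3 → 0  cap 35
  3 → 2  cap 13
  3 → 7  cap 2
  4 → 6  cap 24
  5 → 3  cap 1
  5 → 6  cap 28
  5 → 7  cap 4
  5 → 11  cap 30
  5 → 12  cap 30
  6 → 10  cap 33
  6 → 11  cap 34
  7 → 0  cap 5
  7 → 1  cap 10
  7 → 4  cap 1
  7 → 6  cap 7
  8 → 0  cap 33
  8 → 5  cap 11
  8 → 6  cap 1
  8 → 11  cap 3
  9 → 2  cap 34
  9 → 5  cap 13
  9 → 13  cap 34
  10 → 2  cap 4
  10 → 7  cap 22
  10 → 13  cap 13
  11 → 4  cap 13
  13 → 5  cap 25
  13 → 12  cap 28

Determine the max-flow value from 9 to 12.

augment #1: 9→5→12 bottleneck 13, total now 13
augment #2: 9→13→12 bottleneck 28, total now 41
augment #3: 9→13→5→12 bottleneck 6, total now 47
augment #4: 9→2→8→0→12 bottleneck 21, total now 68
augment #5: 9→2→4→6→10→7→0→12 bottleneck 5, total now 73
augment #6: 9→2→4→6→10→7→1→12 bottleneck 2, total now 75

Maximum flow value: 75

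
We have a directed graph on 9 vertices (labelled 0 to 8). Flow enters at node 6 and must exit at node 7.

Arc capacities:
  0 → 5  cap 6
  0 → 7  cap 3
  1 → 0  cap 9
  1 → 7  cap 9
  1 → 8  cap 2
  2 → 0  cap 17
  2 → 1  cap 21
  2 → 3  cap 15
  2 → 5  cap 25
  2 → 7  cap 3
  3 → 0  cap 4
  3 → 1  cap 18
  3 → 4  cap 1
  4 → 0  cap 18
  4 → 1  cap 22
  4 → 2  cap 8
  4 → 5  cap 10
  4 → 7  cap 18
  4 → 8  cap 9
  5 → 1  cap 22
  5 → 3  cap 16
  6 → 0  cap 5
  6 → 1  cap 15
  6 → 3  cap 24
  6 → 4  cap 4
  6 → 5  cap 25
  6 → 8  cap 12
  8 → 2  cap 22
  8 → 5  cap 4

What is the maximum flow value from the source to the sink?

Maximum flow value: 20

augment #1: 6→0→7 bottleneck 3, total now 3
augment #2: 6→1→7 bottleneck 9, total now 12
augment #3: 6→4→7 bottleneck 4, total now 16
augment #4: 6→3→4→7 bottleneck 1, total now 17
augment #5: 6→8→2→7 bottleneck 3, total now 20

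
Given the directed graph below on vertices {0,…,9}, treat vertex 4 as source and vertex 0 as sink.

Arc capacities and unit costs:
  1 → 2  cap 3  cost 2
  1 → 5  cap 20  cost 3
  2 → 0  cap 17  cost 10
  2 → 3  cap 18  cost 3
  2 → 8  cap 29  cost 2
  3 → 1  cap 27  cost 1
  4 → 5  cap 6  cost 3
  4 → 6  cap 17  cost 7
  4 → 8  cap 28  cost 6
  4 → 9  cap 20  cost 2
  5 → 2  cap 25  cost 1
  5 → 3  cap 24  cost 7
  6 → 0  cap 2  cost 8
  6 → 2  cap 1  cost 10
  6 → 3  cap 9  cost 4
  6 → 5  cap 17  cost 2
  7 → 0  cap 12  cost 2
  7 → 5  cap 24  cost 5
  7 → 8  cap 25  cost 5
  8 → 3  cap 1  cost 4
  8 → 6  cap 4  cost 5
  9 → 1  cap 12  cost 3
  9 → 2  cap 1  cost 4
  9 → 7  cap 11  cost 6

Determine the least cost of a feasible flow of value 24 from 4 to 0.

Minimum cost for 24 units: 310

shortest-cost path #1: 4→9→7→0 push 11 @ unit cost 10 (adds 110)
shortest-cost path #2: 4→5→2→0 push 6 @ unit cost 14 (adds 84)
shortest-cost path #3: 4→6→0 push 2 @ unit cost 15 (adds 30)
shortest-cost path #4: 4→9→2→0 push 1 @ unit cost 16 (adds 16)
shortest-cost path #5: 4→9→1→2→0 push 3 @ unit cost 17 (adds 51)
shortest-cost path #6: 4→9→1→5→2→0 push 1 @ unit cost 19 (adds 19)
total cost = 310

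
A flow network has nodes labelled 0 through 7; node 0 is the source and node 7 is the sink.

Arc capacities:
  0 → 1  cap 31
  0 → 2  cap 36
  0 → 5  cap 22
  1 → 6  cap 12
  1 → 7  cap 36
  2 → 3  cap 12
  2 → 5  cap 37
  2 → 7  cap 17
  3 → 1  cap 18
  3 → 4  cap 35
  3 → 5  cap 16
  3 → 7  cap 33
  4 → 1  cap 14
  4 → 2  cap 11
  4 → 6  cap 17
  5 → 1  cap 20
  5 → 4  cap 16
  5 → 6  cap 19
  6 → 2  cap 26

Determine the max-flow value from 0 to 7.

augment #1: 0→1→7 bottleneck 31, total now 31
augment #2: 0→2→7 bottleneck 17, total now 48
augment #3: 0→2→3→7 bottleneck 12, total now 60
augment #4: 0→5→1→7 bottleneck 5, total now 65

Maximum flow value: 65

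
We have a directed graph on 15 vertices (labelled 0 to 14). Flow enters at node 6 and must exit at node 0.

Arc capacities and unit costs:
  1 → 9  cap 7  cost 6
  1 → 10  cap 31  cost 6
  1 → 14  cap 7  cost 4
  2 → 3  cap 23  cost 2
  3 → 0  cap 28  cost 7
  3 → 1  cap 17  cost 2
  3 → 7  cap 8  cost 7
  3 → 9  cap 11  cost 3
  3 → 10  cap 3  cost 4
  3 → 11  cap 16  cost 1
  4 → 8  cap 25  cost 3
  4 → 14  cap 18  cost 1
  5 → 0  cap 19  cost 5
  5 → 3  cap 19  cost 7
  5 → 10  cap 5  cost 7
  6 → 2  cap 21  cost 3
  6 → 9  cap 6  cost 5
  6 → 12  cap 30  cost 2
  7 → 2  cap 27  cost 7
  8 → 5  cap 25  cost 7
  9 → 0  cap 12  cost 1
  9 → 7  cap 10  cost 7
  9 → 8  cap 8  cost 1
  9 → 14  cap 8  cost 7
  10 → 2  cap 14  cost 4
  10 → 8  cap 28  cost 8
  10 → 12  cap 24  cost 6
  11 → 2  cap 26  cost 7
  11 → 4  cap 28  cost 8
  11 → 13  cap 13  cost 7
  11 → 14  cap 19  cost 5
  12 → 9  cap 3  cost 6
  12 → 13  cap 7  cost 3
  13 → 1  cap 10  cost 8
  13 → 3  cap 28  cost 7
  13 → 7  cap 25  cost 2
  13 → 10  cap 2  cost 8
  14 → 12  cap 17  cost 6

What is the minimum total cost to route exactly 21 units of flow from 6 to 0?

Minimum cost for 21 units: 198

shortest-cost path #1: 6→9→0 push 6 @ unit cost 6 (adds 36)
shortest-cost path #2: 6→12→9→0 push 3 @ unit cost 9 (adds 27)
shortest-cost path #3: 6→2→3→9→0 push 3 @ unit cost 9 (adds 27)
shortest-cost path #4: 6→2→3→0 push 9 @ unit cost 12 (adds 108)
total cost = 198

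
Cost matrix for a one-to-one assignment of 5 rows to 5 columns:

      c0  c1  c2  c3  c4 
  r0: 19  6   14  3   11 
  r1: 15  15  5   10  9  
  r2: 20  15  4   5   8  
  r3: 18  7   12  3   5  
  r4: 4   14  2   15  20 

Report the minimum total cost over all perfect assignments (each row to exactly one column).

optimal assignment: row0→col1 (cost 6), row1→col2 (cost 5), row2→col3 (cost 5), row3→col4 (cost 5), row4→col0 (cost 4)
total = 6 + 5 + 5 + 5 + 4 = 25

Minimum assignment cost: 25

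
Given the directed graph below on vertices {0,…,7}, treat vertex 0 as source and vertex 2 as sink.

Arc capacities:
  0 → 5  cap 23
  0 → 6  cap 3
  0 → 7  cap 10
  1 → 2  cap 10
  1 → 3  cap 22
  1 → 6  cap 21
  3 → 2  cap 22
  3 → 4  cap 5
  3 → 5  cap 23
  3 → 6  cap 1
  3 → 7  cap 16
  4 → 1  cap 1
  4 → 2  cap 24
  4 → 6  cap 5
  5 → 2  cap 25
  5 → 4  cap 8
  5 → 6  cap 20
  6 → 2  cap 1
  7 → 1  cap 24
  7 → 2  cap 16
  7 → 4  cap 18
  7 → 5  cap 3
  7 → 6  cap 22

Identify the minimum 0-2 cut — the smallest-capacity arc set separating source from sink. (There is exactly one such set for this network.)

Min-cut arcs: {(0,5), (0,7), (6,2)} (total capacity 34)

augment #1: 0→5→2 push 23
augment #2: 0→6→2 push 1
augment #3: 0→7→2 push 10
max flow = 34; residual-reachable set from 0 gives S-side
cut edges (S→T): {(0,5), (0,7), (6,2)} total cap 34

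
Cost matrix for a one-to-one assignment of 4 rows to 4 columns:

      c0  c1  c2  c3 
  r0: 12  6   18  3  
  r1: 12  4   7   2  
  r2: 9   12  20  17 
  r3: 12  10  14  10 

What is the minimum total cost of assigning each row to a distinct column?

optimal assignment: row0→col3 (cost 3), row1→col2 (cost 7), row2→col0 (cost 9), row3→col1 (cost 10)
total = 3 + 7 + 9 + 10 = 29

Minimum assignment cost: 29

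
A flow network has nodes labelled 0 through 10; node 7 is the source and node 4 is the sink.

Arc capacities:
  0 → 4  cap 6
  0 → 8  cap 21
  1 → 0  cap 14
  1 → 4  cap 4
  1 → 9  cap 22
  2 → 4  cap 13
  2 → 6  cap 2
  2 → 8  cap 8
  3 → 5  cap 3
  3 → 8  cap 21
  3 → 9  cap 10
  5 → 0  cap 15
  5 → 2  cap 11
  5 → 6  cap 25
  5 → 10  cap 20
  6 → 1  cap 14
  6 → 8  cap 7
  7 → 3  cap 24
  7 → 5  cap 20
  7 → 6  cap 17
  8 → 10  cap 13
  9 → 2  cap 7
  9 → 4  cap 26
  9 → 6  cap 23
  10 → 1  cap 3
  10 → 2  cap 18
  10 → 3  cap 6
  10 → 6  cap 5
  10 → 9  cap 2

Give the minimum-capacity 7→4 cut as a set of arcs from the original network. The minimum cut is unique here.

augment #1: 7→3→9→4 push 10
augment #2: 7→5→0→4 push 6
augment #3: 7→5→2→4 push 11
augment #4: 7→6→1→4 push 4
augment #5: 7→5→10→2→4 push 2
augment #6: 7→5→10→9→4 push 1
augment #7: 7→6→1→9→4 push 10
augment #8: 7→3→5→10→9→4 push 1
augment #9: 7→3→5→10→1→9→4 push 2
augment #10: 7→3→8→10→1→9→4 push 1
max flow = 48; residual-reachable set from 7 gives S-side
cut edges (S→T): {(0,4), (2,4), (3,9), (6,1), (10,1), (10,9)} total cap 48

Min-cut arcs: {(0,4), (2,4), (3,9), (6,1), (10,1), (10,9)} (total capacity 48)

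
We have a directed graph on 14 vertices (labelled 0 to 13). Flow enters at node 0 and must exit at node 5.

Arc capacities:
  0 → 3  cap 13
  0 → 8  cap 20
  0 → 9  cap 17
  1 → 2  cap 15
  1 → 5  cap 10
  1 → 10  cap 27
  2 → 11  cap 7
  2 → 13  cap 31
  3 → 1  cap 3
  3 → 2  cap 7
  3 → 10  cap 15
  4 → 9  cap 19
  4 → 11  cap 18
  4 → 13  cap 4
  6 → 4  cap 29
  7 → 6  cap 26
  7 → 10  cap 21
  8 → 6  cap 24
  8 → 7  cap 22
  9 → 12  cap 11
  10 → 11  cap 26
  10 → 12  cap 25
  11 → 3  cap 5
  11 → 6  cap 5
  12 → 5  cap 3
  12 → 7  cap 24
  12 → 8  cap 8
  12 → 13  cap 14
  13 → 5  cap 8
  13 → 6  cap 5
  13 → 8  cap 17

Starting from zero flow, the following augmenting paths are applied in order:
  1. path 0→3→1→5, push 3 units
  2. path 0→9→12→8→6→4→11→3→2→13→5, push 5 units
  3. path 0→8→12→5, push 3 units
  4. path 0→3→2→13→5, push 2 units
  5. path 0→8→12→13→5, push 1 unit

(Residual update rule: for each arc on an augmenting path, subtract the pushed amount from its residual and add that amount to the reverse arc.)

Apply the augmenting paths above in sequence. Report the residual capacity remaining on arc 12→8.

after path 1 (0→3→1→5, push 3): res(12,8)=8
after path 2 (0→9→12→8→6→4→11→3→2→13→5, push 5): res(12,8)=3
after path 3 (0→8→12→5, push 3): res(12,8)=6
after path 4 (0→3→2→13→5, push 2): res(12,8)=6
after path 5 (0→8→12→13→5, push 1): res(12,8)=7

Residual capacity of (12,8): 7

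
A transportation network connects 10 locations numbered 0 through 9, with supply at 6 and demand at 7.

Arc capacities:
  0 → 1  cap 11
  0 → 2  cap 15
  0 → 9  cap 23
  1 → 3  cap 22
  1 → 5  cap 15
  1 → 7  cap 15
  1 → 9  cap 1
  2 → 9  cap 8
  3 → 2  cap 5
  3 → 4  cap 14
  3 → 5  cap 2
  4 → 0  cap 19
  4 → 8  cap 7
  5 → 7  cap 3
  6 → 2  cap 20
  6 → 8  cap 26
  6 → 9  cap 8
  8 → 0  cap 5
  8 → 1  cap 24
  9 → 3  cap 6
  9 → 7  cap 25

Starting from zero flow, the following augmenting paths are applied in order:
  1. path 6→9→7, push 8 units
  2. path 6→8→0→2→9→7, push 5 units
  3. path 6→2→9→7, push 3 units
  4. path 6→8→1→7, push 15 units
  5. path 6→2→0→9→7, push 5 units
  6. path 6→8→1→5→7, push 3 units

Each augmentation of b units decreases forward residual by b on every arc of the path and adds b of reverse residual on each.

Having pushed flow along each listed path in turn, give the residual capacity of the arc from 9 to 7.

Residual capacity of (9,7): 4

after path 1 (6→9→7, push 8): res(9,7)=17
after path 2 (6→8→0→2→9→7, push 5): res(9,7)=12
after path 3 (6→2→9→7, push 3): res(9,7)=9
after path 4 (6→8→1→7, push 15): res(9,7)=9
after path 5 (6→2→0→9→7, push 5): res(9,7)=4
after path 6 (6→8→1→5→7, push 3): res(9,7)=4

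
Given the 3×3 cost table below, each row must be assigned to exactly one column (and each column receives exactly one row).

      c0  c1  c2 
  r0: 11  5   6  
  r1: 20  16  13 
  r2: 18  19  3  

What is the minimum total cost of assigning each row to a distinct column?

Minimum assignment cost: 28

optimal assignment: row0→col1 (cost 5), row1→col0 (cost 20), row2→col2 (cost 3)
total = 5 + 20 + 3 = 28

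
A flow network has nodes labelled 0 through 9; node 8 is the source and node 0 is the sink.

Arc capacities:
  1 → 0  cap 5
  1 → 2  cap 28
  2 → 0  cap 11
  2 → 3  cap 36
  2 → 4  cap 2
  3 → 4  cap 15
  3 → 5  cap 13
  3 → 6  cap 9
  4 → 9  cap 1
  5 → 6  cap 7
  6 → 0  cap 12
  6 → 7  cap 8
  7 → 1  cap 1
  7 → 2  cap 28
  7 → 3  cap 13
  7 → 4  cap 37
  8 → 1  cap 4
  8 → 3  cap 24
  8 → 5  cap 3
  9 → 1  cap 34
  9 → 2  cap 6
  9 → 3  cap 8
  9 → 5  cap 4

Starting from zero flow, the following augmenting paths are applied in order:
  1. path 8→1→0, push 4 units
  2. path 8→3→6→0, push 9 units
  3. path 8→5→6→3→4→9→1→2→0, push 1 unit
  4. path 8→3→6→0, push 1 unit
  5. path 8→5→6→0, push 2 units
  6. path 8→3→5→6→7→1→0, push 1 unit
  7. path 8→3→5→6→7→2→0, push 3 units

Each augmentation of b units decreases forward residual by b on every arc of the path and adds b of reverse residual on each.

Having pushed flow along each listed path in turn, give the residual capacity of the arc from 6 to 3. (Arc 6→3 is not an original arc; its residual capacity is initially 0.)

after path 1 (8→1→0, push 4): res(6,3)=0
after path 2 (8→3→6→0, push 9): res(6,3)=9
after path 3 (8→5→6→3→4→9→1→2→0, push 1): res(6,3)=8
after path 4 (8→3→6→0, push 1): res(6,3)=9
after path 5 (8→5→6→0, push 2): res(6,3)=9
after path 6 (8→3→5→6→7→1→0, push 1): res(6,3)=9
after path 7 (8→3→5→6→7→2→0, push 3): res(6,3)=9

Residual capacity of (6,3): 9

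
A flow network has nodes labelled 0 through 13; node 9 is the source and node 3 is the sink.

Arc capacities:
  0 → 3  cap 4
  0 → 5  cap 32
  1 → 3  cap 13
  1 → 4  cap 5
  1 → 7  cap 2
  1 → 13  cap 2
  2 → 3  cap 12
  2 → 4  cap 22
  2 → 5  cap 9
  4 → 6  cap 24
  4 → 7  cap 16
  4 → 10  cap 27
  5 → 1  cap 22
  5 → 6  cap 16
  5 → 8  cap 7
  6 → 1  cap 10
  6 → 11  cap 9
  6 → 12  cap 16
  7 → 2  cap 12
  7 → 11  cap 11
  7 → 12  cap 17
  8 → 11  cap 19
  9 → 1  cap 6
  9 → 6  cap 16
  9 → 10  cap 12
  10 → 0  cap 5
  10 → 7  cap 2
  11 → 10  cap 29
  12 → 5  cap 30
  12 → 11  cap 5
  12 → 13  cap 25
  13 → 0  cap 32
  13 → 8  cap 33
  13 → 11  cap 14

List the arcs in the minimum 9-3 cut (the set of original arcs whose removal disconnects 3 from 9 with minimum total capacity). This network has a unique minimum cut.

Min-cut arcs: {(0,3), (1,3), (1,4), (1,7), (10,7)} (total capacity 26)

augment #1: 9→1→3 push 6
augment #2: 9→6→1→3 push 7
augment #3: 9→10→0→3 push 4
augment #4: 9→10→7→2→3 push 2
augment #5: 9→6→1→7→2→3 push 2
augment #6: 9→6→1→4→7→2→3 push 1
augment #7: 9→6→12→5→1→4→7→2→3 push 4
max flow = 26; residual-reachable set from 9 gives S-side
cut edges (S→T): {(0,3), (1,3), (1,4), (1,7), (10,7)} total cap 26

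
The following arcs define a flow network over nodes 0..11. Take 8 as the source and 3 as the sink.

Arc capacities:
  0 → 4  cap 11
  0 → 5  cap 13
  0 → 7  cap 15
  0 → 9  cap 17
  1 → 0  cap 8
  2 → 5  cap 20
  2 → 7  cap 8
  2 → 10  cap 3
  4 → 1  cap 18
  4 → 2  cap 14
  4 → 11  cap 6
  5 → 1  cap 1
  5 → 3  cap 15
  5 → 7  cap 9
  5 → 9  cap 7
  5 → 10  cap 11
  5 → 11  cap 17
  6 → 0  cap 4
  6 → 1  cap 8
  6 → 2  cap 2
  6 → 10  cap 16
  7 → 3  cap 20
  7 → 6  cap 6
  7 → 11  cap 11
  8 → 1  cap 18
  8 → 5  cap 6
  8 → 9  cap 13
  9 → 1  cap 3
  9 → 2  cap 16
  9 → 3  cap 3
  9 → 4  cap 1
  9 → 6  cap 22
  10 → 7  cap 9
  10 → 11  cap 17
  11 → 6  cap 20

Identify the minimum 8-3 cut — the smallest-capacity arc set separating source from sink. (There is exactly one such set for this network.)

augment #1: 8→5→3 push 6
augment #2: 8→9→3 push 3
augment #3: 8→1→0→5→3 push 8
augment #4: 8→9→2→5→3 push 1
augment #5: 8→9→2→7→3 push 8
augment #6: 8→9→2→5→7→3 push 1
max flow = 27; residual-reachable set from 8 gives S-side
cut edges (S→T): {(1,0), (8,5), (8,9)} total cap 27

Min-cut arcs: {(1,0), (8,5), (8,9)} (total capacity 27)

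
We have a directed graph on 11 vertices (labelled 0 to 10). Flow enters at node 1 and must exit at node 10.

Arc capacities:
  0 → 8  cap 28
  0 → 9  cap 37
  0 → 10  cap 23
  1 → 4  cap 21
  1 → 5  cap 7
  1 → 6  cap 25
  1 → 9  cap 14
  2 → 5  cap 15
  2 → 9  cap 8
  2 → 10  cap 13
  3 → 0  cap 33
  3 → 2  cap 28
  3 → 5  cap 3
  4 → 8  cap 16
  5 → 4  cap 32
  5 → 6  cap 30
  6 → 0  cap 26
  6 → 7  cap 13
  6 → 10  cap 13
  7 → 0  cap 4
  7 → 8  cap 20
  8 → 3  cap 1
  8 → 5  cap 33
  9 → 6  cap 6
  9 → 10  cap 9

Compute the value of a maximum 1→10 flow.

Maximum flow value: 46

augment #1: 1→6→10 bottleneck 13, total now 13
augment #2: 1→9→10 bottleneck 9, total now 22
augment #3: 1→6→0→10 bottleneck 12, total now 34
augment #4: 1→5→6→0→10 bottleneck 7, total now 41
augment #5: 1→9→6→0→10 bottleneck 4, total now 45
augment #6: 1→4→8→3→2→10 bottleneck 1, total now 46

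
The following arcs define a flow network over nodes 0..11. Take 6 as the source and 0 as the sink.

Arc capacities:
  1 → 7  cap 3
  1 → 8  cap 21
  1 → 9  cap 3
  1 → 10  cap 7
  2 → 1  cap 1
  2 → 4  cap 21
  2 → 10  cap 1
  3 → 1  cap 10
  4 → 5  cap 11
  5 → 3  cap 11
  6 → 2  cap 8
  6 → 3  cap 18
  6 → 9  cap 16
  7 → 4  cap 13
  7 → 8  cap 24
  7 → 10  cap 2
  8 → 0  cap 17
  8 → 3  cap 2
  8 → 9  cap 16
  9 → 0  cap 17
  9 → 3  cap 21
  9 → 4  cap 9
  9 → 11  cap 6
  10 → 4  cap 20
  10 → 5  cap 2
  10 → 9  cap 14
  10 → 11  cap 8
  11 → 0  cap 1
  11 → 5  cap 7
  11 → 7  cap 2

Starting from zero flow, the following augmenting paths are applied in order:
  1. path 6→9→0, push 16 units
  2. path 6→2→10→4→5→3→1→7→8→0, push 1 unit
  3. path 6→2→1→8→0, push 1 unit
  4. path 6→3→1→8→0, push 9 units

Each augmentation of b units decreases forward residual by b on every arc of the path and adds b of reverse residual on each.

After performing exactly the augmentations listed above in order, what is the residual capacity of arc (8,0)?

Residual capacity of (8,0): 6

after path 1 (6→9→0, push 16): res(8,0)=17
after path 2 (6→2→10→4→5→3→1→7→8→0, push 1): res(8,0)=16
after path 3 (6→2→1→8→0, push 1): res(8,0)=15
after path 4 (6→3→1→8→0, push 9): res(8,0)=6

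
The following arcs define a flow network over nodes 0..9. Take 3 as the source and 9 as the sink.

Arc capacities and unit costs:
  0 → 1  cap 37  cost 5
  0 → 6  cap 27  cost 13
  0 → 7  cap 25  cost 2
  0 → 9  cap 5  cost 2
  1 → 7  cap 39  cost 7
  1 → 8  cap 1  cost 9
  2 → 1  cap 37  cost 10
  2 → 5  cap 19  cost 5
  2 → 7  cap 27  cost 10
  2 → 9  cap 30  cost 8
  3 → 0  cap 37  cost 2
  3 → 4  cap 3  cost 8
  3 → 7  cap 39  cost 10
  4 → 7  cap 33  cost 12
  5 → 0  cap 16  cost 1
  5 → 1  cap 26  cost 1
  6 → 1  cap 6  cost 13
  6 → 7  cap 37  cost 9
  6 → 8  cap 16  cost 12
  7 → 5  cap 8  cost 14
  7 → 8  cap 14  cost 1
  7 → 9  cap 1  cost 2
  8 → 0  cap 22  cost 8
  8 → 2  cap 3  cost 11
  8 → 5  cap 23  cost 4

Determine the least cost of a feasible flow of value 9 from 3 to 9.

shortest-cost path #1: 3→0→9 push 5 @ unit cost 4 (adds 20)
shortest-cost path #2: 3→0→7→9 push 1 @ unit cost 6 (adds 6)
shortest-cost path #3: 3→0→7→8→2→9 push 3 @ unit cost 24 (adds 72)
total cost = 98

Minimum cost for 9 units: 98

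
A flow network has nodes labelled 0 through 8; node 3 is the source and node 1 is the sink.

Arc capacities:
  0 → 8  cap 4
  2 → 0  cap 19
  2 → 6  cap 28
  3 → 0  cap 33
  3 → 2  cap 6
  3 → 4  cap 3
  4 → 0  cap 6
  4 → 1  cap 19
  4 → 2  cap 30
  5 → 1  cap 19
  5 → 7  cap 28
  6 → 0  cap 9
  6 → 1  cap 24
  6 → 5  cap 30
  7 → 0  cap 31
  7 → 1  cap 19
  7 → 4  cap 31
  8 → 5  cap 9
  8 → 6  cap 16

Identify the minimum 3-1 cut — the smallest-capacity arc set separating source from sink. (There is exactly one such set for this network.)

augment #1: 3→4→1 push 3
augment #2: 3→2→6→1 push 6
augment #3: 3→0→8→5→1 push 4
max flow = 13; residual-reachable set from 3 gives S-side
cut edges (S→T): {(0,8), (3,2), (3,4)} total cap 13

Min-cut arcs: {(0,8), (3,2), (3,4)} (total capacity 13)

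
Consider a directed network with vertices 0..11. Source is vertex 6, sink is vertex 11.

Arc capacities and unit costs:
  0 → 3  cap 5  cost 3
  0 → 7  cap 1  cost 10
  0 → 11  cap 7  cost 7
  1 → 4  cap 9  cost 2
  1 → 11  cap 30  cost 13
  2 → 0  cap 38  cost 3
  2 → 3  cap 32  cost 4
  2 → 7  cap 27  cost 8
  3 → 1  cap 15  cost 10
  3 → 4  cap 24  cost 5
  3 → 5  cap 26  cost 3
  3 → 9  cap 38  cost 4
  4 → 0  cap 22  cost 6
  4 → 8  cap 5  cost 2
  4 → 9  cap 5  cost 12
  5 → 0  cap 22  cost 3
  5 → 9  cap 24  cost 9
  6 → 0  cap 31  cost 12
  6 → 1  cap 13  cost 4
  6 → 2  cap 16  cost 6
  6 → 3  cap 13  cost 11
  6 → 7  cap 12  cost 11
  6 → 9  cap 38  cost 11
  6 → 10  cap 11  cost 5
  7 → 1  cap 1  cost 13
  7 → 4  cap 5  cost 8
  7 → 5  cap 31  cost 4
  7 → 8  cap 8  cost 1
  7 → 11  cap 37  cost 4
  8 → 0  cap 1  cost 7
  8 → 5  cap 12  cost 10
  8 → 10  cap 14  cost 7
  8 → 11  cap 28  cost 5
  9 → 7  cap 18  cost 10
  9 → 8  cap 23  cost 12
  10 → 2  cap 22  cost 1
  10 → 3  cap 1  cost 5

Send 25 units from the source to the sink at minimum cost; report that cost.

Minimum cost for 25 units: 374

shortest-cost path #1: 6→1→4→8→11 push 5 @ unit cost 13 (adds 65)
shortest-cost path #2: 6→7→11 push 12 @ unit cost 15 (adds 180)
shortest-cost path #3: 6→2→0→11 push 7 @ unit cost 16 (adds 112)
shortest-cost path #4: 6→1→11 push 1 @ unit cost 17 (adds 17)
total cost = 374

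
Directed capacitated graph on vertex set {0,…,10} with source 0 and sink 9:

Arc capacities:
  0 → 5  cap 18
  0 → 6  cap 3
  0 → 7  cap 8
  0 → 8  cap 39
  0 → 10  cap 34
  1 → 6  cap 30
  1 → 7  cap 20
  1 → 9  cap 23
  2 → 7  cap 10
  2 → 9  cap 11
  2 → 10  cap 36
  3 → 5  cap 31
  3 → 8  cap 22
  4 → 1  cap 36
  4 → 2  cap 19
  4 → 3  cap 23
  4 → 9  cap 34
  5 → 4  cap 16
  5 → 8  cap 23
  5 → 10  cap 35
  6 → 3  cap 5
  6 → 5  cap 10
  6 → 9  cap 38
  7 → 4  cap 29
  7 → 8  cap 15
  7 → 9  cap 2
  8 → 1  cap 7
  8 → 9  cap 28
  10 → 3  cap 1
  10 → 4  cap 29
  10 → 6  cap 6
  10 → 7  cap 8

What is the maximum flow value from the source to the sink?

Maximum flow value: 98

augment #1: 0→6→9 bottleneck 3, total now 3
augment #2: 0→7→9 bottleneck 2, total now 5
augment #3: 0→8→9 bottleneck 28, total now 33
augment #4: 0→5→4→9 bottleneck 16, total now 49
augment #5: 0→7→4→9 bottleneck 6, total now 55
augment #6: 0→8→1→9 bottleneck 7, total now 62
augment #7: 0→10→4→9 bottleneck 12, total now 74
augment #8: 0→10→6→9 bottleneck 6, total now 80
augment #9: 0→10→4→1→9 bottleneck 16, total now 96
augment #10: 0→5→10→4→2→9 bottleneck 1, total now 97
augment #11: 0→5→10→7→4→2→9 bottleneck 1, total now 98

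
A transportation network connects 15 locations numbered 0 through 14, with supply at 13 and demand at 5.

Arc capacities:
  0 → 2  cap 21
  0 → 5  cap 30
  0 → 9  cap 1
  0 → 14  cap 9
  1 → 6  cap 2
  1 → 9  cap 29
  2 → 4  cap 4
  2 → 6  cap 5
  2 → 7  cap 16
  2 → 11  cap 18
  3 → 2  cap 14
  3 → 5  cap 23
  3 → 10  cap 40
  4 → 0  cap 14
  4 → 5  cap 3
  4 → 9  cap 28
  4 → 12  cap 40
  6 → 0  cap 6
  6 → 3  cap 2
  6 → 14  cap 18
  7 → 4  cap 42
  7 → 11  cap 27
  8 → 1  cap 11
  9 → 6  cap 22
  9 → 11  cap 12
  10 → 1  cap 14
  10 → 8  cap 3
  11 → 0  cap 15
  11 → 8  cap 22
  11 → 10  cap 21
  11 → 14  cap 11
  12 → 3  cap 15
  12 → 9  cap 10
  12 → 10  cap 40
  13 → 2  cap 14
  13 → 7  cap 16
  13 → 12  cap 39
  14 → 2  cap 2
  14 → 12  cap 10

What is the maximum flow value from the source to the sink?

Maximum flow value: 50

augment #1: 13→2→4→5 bottleneck 3, total now 3
augment #2: 13→12→3→5 bottleneck 15, total now 18
augment #3: 13→2→4→0→5 bottleneck 1, total now 19
augment #4: 13→2→6→0→5 bottleneck 5, total now 24
augment #5: 13→2→11→0→5 bottleneck 5, total now 29
augment #6: 13→7→4→0→5 bottleneck 13, total now 42
augment #7: 13→7→11→0→5 bottleneck 3, total now 45
augment #8: 13→12→9→6→0→5 bottleneck 1, total now 46
augment #9: 13→12→9→6→3→5 bottleneck 2, total now 48
augment #10: 13→12→9→11→0→5 bottleneck 2, total now 50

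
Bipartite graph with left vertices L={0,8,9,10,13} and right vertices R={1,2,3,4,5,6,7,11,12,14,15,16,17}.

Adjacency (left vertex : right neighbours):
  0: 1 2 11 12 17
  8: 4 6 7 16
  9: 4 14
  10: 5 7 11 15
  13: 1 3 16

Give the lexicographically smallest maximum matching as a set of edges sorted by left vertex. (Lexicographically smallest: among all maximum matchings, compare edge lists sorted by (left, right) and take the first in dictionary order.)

|M| = 5 (so the lex-smallest maximum matching has 5 edges)
process left vertices in ascending order; for each, take the smallest-labelled available neighbour that still permits 5 edges overall, or leave it unmatched if none does
lex-smallest matching: {0-1, 8-4, 9-14, 10-5, 13-3}

Lex-smallest maximum matching: {(0,1), (8,4), (9,14), (10,5), (13,3)}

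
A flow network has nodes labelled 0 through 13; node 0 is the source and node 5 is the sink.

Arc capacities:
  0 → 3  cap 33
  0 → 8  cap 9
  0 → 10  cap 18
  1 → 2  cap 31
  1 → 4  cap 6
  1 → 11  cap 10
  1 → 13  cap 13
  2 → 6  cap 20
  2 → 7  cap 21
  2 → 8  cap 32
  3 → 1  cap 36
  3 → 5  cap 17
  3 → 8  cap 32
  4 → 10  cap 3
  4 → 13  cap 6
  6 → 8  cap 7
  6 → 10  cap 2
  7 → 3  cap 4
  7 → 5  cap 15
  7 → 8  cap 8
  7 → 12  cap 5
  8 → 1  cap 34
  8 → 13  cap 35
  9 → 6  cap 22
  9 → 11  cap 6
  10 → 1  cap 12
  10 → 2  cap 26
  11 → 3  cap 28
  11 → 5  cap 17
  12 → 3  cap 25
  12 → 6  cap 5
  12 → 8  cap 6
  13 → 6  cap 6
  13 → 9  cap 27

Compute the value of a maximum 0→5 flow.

Maximum flow value: 48

augment #1: 0→3→5 bottleneck 17, total now 17
augment #2: 0→3→1→11→5 bottleneck 10, total now 27
augment #3: 0→10→2→7→5 bottleneck 15, total now 42
augment #4: 0→8→13→9→11→5 bottleneck 6, total now 48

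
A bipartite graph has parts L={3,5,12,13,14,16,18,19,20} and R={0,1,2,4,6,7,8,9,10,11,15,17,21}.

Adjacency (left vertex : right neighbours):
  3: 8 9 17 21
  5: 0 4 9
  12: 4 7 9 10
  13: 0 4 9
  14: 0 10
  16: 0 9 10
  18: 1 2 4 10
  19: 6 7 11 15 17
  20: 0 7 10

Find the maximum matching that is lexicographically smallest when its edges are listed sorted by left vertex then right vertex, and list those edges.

Lex-smallest maximum matching: {(3,8), (5,0), (12,4), (13,9), (14,10), (18,1), (19,6), (20,7)}

|M| = 8 (so the lex-smallest maximum matching has 8 edges)
process left vertices in ascending order; for each, take the smallest-labelled available neighbour that still permits 8 edges overall, or leave it unmatched if none does
lex-smallest matching: {3-8, 5-0, 12-4, 13-9, 14-10, 18-1, 19-6, 20-7}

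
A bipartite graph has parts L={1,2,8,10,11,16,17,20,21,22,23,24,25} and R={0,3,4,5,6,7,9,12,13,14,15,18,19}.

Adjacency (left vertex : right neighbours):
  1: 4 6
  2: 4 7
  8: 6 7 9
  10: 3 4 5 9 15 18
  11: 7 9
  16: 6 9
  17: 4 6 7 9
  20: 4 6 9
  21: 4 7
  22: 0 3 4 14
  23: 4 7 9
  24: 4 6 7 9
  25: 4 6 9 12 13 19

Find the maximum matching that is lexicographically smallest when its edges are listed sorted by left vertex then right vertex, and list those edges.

|M| = 7 (so the lex-smallest maximum matching has 7 edges)
process left vertices in ascending order; for each, take the smallest-labelled available neighbour that still permits 7 edges overall, or leave it unmatched if none does
lex-smallest matching: {1-4, 2-7, 8-6, 10-3, 11-9, 22-0, 25-12}

Lex-smallest maximum matching: {(1,4), (2,7), (8,6), (10,3), (11,9), (22,0), (25,12)}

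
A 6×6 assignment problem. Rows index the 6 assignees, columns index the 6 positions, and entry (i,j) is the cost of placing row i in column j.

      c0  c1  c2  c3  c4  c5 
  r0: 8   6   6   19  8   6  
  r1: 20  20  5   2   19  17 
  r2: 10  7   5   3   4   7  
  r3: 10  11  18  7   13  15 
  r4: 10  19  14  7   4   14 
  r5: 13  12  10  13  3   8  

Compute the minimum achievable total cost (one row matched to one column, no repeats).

Minimum assignment cost: 35

optimal assignment: row0→col1 (cost 6), row1→col3 (cost 2), row2→col2 (cost 5), row3→col0 (cost 10), row4→col4 (cost 4), row5→col5 (cost 8)
total = 6 + 2 + 5 + 10 + 4 + 8 = 35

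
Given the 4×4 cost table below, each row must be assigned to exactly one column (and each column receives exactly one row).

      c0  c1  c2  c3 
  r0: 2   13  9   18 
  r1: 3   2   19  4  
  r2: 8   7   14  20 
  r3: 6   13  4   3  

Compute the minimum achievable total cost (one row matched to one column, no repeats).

optimal assignment: row0→col0 (cost 2), row1→col3 (cost 4), row2→col1 (cost 7), row3→col2 (cost 4)
total = 2 + 4 + 7 + 4 = 17

Minimum assignment cost: 17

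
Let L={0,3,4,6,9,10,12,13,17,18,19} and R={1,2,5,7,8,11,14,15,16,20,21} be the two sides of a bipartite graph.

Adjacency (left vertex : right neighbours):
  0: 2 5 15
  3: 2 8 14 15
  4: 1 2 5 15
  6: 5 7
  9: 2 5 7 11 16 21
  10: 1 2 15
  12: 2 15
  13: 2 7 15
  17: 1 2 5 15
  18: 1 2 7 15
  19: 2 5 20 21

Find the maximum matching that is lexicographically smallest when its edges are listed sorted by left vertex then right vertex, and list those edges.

Lex-smallest maximum matching: {(0,2), (3,8), (4,1), (6,5), (9,11), (10,15), (13,7), (19,20)}

|M| = 8 (so the lex-smallest maximum matching has 8 edges)
process left vertices in ascending order; for each, take the smallest-labelled available neighbour that still permits 8 edges overall, or leave it unmatched if none does
lex-smallest matching: {0-2, 3-8, 4-1, 6-5, 9-11, 10-15, 13-7, 19-20}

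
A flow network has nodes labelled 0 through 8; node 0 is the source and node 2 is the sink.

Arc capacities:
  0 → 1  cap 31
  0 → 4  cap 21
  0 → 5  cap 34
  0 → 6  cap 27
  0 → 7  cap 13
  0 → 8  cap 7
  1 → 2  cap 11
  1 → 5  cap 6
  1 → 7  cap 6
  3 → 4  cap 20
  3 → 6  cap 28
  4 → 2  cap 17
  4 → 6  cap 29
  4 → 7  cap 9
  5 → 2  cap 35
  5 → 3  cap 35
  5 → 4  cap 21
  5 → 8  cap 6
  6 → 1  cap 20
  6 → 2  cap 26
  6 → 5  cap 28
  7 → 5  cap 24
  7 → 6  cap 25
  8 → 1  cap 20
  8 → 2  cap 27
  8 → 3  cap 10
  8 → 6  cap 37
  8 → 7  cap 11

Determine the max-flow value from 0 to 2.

augment #1: 0→1→2 bottleneck 11, total now 11
augment #2: 0→4→2 bottleneck 17, total now 28
augment #3: 0→5→2 bottleneck 34, total now 62
augment #4: 0→6→2 bottleneck 26, total now 88
augment #5: 0→8→2 bottleneck 7, total now 95
augment #6: 0→1→5→2 bottleneck 1, total now 96
augment #7: 0→1→5→8→2 bottleneck 5, total now 101
augment #8: 0→6→5→8→2 bottleneck 1, total now 102

Maximum flow value: 102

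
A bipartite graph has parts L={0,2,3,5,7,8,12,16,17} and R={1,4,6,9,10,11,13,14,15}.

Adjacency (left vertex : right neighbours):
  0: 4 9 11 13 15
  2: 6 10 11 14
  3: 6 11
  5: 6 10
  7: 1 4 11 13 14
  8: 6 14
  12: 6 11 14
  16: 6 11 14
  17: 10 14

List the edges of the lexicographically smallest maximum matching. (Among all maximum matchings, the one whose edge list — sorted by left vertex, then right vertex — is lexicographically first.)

Lex-smallest maximum matching: {(0,4), (2,6), (3,11), (5,10), (7,1), (8,14)}

|M| = 6 (so the lex-smallest maximum matching has 6 edges)
process left vertices in ascending order; for each, take the smallest-labelled available neighbour that still permits 6 edges overall, or leave it unmatched if none does
lex-smallest matching: {0-4, 2-6, 3-11, 5-10, 7-1, 8-14}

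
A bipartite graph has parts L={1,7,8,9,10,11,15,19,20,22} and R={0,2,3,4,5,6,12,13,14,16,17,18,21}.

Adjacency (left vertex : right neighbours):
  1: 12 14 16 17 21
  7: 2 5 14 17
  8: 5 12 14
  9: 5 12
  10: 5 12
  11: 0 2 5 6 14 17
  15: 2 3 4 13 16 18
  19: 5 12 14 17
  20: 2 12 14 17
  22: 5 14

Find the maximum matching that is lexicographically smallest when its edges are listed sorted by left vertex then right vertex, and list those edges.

|M| = 8 (so the lex-smallest maximum matching has 8 edges)
process left vertices in ascending order; for each, take the smallest-labelled available neighbour that still permits 8 edges overall, or leave it unmatched if none does
lex-smallest matching: {1-16, 7-2, 8-5, 9-12, 11-0, 15-3, 19-14, 20-17}

Lex-smallest maximum matching: {(1,16), (7,2), (8,5), (9,12), (11,0), (15,3), (19,14), (20,17)}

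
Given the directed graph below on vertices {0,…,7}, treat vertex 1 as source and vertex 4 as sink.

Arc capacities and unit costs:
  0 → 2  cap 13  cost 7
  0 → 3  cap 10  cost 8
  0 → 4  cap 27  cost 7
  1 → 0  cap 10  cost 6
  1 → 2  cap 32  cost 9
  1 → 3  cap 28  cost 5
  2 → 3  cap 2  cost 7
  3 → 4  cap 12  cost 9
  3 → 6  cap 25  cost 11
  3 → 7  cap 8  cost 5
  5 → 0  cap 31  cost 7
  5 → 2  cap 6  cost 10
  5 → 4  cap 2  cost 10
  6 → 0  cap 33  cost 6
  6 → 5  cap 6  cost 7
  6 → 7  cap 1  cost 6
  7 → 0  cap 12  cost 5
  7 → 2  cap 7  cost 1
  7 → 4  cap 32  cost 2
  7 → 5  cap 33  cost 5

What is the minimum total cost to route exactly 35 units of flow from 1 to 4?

shortest-cost path #1: 1→3→7→4 push 8 @ unit cost 12 (adds 96)
shortest-cost path #2: 1→0→4 push 10 @ unit cost 13 (adds 130)
shortest-cost path #3: 1→3→4 push 12 @ unit cost 14 (adds 168)
shortest-cost path #4: 1→3→6→7→4 push 1 @ unit cost 24 (adds 24)
shortest-cost path #5: 1→3→6→0→4 push 4 @ unit cost 29 (adds 116)
total cost = 534

Minimum cost for 35 units: 534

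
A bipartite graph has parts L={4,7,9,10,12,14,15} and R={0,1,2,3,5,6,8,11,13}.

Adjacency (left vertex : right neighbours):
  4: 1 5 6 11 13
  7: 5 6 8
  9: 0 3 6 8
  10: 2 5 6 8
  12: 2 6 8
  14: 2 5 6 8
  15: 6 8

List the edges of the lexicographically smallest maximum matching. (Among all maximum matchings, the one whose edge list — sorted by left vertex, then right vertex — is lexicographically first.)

|M| = 6 (so the lex-smallest maximum matching has 6 edges)
process left vertices in ascending order; for each, take the smallest-labelled available neighbour that still permits 6 edges overall, or leave it unmatched if none does
lex-smallest matching: {4-1, 7-5, 9-0, 10-2, 12-6, 14-8}

Lex-smallest maximum matching: {(4,1), (7,5), (9,0), (10,2), (12,6), (14,8)}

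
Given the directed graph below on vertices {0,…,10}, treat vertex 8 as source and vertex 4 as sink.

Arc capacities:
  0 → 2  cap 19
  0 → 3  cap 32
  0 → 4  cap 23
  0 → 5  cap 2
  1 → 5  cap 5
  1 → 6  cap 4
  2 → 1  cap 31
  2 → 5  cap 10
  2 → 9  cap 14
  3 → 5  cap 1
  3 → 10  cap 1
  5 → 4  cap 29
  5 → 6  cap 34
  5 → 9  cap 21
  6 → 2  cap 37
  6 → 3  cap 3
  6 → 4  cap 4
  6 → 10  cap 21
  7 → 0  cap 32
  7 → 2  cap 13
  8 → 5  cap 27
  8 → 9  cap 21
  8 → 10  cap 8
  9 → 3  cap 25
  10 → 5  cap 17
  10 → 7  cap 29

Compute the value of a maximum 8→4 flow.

augment #1: 8→5→4 bottleneck 27, total now 27
augment #2: 8→10→5→4 bottleneck 2, total now 29
augment #3: 8→10→5→6→4 bottleneck 4, total now 33
augment #4: 8→10→7→0→4 bottleneck 2, total now 35
augment #5: 8→9→3→10→7→0→4 bottleneck 1, total now 36
augment #6: 8→9→3→5→10→7→0→4 bottleneck 1, total now 37

Maximum flow value: 37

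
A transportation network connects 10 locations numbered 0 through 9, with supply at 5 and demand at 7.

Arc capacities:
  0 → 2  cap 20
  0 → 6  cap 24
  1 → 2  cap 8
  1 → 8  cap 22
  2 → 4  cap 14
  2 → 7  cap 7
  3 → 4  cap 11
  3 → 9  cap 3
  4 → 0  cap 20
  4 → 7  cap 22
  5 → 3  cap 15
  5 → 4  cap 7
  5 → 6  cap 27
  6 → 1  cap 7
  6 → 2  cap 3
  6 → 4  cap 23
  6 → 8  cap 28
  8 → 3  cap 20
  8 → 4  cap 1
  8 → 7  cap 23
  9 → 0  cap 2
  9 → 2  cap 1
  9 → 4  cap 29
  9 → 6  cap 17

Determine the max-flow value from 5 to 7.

Maximum flow value: 48

augment #1: 5→4→7 bottleneck 7, total now 7
augment #2: 5→3→4→7 bottleneck 11, total now 18
augment #3: 5→6→2→7 bottleneck 3, total now 21
augment #4: 5→6→4→7 bottleneck 4, total now 25
augment #5: 5→6→8→7 bottleneck 20, total now 45
augment #6: 5→3→9→2→7 bottleneck 1, total now 46
augment #7: 5→3→9→0→2→7 bottleneck 2, total now 48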